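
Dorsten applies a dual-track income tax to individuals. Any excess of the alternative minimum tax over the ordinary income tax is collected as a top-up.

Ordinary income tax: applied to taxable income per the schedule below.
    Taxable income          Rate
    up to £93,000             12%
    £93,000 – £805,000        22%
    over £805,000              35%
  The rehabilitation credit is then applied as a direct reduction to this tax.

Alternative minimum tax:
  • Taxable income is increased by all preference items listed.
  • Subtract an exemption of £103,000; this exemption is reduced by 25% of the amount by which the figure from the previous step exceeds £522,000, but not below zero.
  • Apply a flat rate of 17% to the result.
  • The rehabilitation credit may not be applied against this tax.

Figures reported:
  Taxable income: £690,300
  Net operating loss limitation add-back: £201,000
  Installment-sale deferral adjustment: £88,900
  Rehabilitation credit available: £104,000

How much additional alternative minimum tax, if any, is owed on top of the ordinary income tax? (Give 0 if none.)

Ordinary income tax:
  £93,000 × 12% = £11,160
  £597,300 × 22% = £131,406
  → £142,566
  Less rehabilitation credit £104,000 → £38,566

Alternative minimum tax:
  Adjusted income: £690,300 + £201,000 + £88,900 = £980,200
  Exemption: 25% × (£980,200 − £522,000) = £114,550 ≥ £103,000, so the exemption is fully phased out
  Base: £980,200 − £0 = £980,200
  £980,200 × 17% = £166,634

Excess of alternative minimum tax over ordinary income tax: £166,634 − £38,566 = £128,068.

£128,068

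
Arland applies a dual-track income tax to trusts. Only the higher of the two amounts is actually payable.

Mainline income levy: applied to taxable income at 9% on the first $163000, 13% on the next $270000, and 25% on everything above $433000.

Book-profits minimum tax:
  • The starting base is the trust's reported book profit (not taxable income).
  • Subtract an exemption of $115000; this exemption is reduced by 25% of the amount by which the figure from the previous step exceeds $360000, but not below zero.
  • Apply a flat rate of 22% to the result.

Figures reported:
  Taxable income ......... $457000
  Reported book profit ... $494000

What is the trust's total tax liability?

Book-profits minimum tax:
  Base (reported book profit): $494000
  Exemption: $115000 − 25% × ($494000 − $360000) = $115000 − $33500 = $81500
  Base: $494000 − $81500 = $412500
  $412500 × 22% = $90750

Mainline income levy:
  $163000 × 9% = $14670
  $270000 × 13% = $35100
  $24000 × 25% = $6000
  → $55770

$90750 > $55770, so the book-profits minimum tax is the binding amount.

$90750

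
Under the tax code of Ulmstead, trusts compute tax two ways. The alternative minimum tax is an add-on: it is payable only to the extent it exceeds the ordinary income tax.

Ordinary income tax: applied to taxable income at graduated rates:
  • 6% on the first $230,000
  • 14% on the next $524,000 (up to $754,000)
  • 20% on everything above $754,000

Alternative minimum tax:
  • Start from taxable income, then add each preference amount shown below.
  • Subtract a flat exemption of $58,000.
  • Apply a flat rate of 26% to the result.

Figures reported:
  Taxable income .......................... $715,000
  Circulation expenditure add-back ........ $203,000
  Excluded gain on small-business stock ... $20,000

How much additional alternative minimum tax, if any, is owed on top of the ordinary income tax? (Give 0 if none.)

$147,100

Ordinary income tax:
  $230,000 × 6% = $13,800
  $485,000 × 14% = $67,900
  → $81,700

Alternative minimum tax:
  Adjusted income: $715,000 + $203,000 + $20,000 = $938,000
  Less exemption $58,000 → base $880,000
  $880,000 × 26% = $228,800

Excess of alternative minimum tax over ordinary income tax: $228,800 − $81,700 = $147,100.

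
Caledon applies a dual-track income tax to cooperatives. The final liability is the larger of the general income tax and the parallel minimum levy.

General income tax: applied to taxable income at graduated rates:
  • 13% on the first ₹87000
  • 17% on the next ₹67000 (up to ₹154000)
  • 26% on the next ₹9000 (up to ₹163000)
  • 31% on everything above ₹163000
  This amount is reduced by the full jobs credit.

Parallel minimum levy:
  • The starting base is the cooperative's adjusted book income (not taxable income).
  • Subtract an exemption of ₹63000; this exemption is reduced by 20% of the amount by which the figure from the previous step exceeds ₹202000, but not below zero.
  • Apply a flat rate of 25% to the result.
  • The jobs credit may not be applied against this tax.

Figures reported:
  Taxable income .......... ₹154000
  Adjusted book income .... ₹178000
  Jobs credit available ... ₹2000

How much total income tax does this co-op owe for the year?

₹28750

Parallel minimum levy:
  Base (adjusted book income): ₹178000
  Exemption: ₹178000 ≤ ₹202000, so full ₹63000 applies
  Base: ₹178000 − ₹63000 = ₹115000
  ₹115000 × 25% = ₹28750

General income tax:
  ₹87000 × 13% = ₹11310
  ₹67000 × 17% = ₹11390
  → ₹22700
  Less jobs credit ₹2000 → ₹20700

₹28750 > ₹20700, so the parallel minimum levy is the binding amount.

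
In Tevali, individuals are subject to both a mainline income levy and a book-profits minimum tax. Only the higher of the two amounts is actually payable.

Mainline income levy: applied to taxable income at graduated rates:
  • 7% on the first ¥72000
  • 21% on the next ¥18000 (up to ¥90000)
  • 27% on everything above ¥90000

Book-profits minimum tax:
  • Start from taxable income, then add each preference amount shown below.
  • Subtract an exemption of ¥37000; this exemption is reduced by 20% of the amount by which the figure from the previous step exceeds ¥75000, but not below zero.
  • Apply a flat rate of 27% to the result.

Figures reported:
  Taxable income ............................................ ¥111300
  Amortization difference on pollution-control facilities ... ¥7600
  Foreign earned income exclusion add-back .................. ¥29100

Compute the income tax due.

Book-profits minimum tax:
  Adjusted income: ¥111300 + ¥7600 + ¥29100 = ¥148000
  Exemption: ¥37000 − 20% × (¥148000 − ¥75000) = ¥37000 − ¥14600 = ¥22400
  Base: ¥148000 − ¥22400 = ¥125600
  ¥125600 × 27% = ¥33912

Mainline income levy:
  ¥72000 × 7% = ¥5040
  ¥18000 × 21% = ¥3780
  ¥21300 × 27% = ¥5751
  → ¥14571

¥33912 > ¥14571, so the book-profits minimum tax is the binding amount.

¥33912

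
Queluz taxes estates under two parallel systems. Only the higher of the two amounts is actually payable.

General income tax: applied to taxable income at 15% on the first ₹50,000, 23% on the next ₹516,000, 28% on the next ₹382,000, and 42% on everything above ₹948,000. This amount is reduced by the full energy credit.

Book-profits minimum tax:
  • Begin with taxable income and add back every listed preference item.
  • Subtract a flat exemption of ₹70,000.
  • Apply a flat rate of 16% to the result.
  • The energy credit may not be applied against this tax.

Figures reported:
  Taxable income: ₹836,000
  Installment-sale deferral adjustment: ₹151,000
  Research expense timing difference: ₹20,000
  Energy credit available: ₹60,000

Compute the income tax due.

Book-profits minimum tax:
  Adjusted income: ₹836,000 + ₹151,000 + ₹20,000 = ₹1,007,000
  Less exemption ₹70,000 → base ₹937,000
  ₹937,000 × 16% = ₹149,920

General income tax:
  ₹50,000 × 15% = ₹7,500
  ₹516,000 × 23% = ₹118,680
  ₹270,000 × 28% = ₹75,600
  → ₹201,780
  Less energy credit ₹60,000 → ₹141,780

₹149,920 > ₹141,780, so the book-profits minimum tax is the binding amount.

₹149,920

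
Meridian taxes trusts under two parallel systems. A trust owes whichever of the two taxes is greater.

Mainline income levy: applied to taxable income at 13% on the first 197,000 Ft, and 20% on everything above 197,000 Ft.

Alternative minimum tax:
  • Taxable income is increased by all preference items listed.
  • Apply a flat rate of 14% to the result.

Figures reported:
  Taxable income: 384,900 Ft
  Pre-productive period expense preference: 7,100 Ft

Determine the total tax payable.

Mainline income levy:
  197,000 Ft × 13% = 25,610 Ft
  187,900 Ft × 20% = 37,580 Ft
  → 63,190 Ft

Alternative minimum tax:
  Adjusted income: 384,900 Ft + 7,100 Ft = 392,000 Ft
  392,000 Ft × 14% = 54,880 Ft

63,190 Ft > 54,880 Ft, so the mainline income levy governs.

63,190 Ft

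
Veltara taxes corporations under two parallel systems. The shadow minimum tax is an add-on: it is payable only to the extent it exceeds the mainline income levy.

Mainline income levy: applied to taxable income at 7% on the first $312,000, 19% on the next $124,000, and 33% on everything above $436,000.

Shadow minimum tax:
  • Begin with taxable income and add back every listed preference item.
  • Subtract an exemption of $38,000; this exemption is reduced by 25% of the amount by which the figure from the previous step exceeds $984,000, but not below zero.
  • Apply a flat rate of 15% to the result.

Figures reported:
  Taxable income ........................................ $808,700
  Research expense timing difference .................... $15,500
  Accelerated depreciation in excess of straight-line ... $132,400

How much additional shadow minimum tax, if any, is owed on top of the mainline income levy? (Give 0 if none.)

$0

Mainline income levy:
  $312,000 × 7% = $21,840
  $124,000 × 19% = $23,560
  $372,700 × 33% = $122,991
  → $168,391

Shadow minimum tax:
  Adjusted income: $808,700 + $15,500 + $132,400 = $956,600
  Exemption: $956,600 ≤ $984,000, so full $38,000 applies
  Base: $956,600 − $38,000 = $918,600
  $918,600 × 15% = $137,790

$137,790 ≤ $168,391, so no add-on is due.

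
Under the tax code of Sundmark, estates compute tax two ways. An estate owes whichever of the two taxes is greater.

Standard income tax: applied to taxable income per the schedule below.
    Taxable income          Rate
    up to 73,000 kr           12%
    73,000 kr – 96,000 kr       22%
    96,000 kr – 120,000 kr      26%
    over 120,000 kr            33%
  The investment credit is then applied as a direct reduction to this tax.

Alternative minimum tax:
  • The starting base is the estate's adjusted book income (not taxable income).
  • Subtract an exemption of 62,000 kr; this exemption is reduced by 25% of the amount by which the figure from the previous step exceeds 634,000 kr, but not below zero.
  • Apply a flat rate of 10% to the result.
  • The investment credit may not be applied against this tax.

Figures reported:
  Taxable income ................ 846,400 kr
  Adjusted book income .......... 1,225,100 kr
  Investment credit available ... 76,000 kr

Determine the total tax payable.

183,772 kr

Standard income tax:
  73,000 kr × 12% = 8,760 kr
  23,000 kr × 22% = 5,060 kr
  24,000 kr × 26% = 6,240 kr
  726,400 kr × 33% = 239,712 kr
  → 259,772 kr
  Less investment credit 76,000 kr → 183,772 kr

Alternative minimum tax:
  Base (adjusted book income): 1,225,100 kr
  Exemption: 25% × (1,225,100 kr − 634,000 kr) = 147,775 kr ≥ 62,000 kr, so the exemption is fully phased out
  Base: 1,225,100 kr − 0 kr = 1,225,100 kr
  1,225,100 kr × 10% = 122,510 kr

183,772 kr > 122,510 kr, so the standard income tax governs.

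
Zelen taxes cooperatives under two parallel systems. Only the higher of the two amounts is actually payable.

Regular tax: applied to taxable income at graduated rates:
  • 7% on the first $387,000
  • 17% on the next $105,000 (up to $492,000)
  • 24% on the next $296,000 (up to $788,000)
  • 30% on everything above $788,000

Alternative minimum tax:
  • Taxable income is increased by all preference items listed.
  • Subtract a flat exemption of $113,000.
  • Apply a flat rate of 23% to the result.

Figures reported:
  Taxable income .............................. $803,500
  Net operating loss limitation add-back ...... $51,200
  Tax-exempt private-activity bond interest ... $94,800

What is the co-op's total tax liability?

Alternative minimum tax:
  Adjusted income: $803,500 + $51,200 + $94,800 = $949,500
  Less exemption $113,000 → base $836,500
  $836,500 × 23% = $192,395

Regular tax:
  $387,000 × 7% = $27,090
  $105,000 × 17% = $17,850
  $296,000 × 24% = $71,040
  $15,500 × 30% = $4,650
  → $120,630

$192,395 > $120,630, so the alternative minimum tax is the binding amount.

$192,395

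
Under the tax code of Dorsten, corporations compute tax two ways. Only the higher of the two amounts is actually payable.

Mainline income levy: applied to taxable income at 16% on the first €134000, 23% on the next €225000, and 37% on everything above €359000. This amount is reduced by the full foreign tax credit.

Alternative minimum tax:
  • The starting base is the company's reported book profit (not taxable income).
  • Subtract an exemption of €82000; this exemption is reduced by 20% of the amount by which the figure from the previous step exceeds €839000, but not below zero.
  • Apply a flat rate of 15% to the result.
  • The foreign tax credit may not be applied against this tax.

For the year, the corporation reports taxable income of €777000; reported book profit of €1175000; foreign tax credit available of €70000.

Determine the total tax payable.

Alternative minimum tax:
  Base (reported book profit): €1175000
  Exemption: €82000 − 20% × (€1175000 − €839000) = €82000 − €67200 = €14800
  Base: €1175000 − €14800 = €1160200
  €1160200 × 15% = €174030

Mainline income levy:
  €134000 × 16% = €21440
  €225000 × 23% = €51750
  €418000 × 37% = €154660
  → €227850
  Less foreign tax credit €70000 → €157850

€174030 > €157850, so the alternative minimum tax is the binding amount.

€174030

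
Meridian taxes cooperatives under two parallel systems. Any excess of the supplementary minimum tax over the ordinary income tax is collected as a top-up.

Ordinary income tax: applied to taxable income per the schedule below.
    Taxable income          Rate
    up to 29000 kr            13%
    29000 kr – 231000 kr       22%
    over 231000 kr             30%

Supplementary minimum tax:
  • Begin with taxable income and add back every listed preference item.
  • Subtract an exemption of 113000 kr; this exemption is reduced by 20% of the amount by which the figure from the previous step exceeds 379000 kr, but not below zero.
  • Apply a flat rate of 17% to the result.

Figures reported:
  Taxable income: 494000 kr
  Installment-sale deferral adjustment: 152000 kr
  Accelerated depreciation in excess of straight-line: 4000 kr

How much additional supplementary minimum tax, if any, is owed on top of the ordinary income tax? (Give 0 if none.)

0 kr

Ordinary income tax:
  29000 kr × 13% = 3770 kr
  202000 kr × 22% = 44440 kr
  263000 kr × 30% = 78900 kr
  → 127110 kr

Supplementary minimum tax:
  Adjusted income: 494000 kr + 152000 kr + 4000 kr = 650000 kr
  Exemption: 113000 kr − 20% × (650000 kr − 379000 kr) = 113000 kr − 54200 kr = 58800 kr
  Base: 650000 kr − 58800 kr = 591200 kr
  591200 kr × 17% = 100504 kr

100504 kr ≤ 127110 kr, so no add-on is due.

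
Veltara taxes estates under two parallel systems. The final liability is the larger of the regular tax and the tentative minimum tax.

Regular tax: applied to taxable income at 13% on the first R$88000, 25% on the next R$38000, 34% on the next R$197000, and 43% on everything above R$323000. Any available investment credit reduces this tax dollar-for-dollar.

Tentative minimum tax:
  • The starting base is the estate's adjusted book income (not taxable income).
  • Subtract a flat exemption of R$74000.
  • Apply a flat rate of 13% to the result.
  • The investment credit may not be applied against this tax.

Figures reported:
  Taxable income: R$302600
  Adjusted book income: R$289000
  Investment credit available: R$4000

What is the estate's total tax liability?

R$76984

Tentative minimum tax:
  Base (adjusted book income): R$289000
  Less exemption R$74000 → base R$215000
  R$215000 × 13% = R$27950

Regular tax:
  R$88000 × 13% = R$11440
  R$38000 × 25% = R$9500
  R$176600 × 34% = R$60044
  → R$80984
  Less investment credit R$4000 → R$76984

R$76984 > R$27950, so the regular tax governs.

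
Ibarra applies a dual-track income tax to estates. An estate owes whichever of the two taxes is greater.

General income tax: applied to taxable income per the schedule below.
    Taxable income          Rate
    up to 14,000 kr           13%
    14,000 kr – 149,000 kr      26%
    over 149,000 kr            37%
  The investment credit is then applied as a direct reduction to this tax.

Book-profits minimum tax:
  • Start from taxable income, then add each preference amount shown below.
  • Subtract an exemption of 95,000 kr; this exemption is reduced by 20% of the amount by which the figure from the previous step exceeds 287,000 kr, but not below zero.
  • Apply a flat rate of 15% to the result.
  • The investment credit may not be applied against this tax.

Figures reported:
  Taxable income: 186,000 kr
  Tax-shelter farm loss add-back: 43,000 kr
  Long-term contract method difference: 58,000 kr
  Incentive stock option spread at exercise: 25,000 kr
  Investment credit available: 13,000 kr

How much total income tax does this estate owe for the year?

37,610 kr

Book-profits minimum tax:
  Adjusted income: 186,000 kr + 43,000 kr + 58,000 kr + 25,000 kr = 312,000 kr
  Exemption: 95,000 kr − 20% × (312,000 kr − 287,000 kr) = 95,000 kr − 5,000 kr = 90,000 kr
  Base: 312,000 kr − 90,000 kr = 222,000 kr
  222,000 kr × 15% = 33,300 kr

General income tax:
  14,000 kr × 13% = 1,820 kr
  135,000 kr × 26% = 35,100 kr
  37,000 kr × 37% = 13,690 kr
  → 50,610 kr
  Less investment credit 13,000 kr → 37,610 kr

37,610 kr > 33,300 kr, so the general income tax governs.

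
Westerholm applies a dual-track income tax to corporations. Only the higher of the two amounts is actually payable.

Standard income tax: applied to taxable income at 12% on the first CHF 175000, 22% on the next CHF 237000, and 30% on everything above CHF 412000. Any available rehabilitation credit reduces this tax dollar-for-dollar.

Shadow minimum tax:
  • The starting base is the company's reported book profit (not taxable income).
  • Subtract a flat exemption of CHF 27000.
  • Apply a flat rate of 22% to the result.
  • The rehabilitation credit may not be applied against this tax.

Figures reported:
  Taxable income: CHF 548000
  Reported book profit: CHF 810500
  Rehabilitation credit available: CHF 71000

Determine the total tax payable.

CHF 172370

Shadow minimum tax:
  Base (reported book profit): CHF 810500
  Less exemption CHF 27000 → base CHF 783500
  CHF 783500 × 22% = CHF 172370

Standard income tax:
  CHF 175000 × 12% = CHF 21000
  CHF 237000 × 22% = CHF 52140
  CHF 136000 × 30% = CHF 40800
  → CHF 113940
  Less rehabilitation credit CHF 71000 → CHF 42940

CHF 172370 > CHF 42940, so the shadow minimum tax is the binding amount.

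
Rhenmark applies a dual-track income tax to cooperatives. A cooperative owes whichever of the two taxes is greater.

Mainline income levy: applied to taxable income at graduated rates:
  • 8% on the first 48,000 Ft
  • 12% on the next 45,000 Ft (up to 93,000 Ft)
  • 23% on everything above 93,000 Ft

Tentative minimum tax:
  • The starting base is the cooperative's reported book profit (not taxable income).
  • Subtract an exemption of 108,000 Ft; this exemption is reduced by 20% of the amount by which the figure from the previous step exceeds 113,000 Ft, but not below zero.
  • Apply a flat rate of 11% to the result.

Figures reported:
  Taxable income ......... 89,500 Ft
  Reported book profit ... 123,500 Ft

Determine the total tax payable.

Tentative minimum tax:
  Base (reported book profit): 123,500 Ft
  Exemption: 108,000 Ft − 20% × (123,500 Ft − 113,000 Ft) = 108,000 Ft − 2,100 Ft = 105,900 Ft
  Base: 123,500 Ft − 105,900 Ft = 17,600 Ft
  17,600 Ft × 11% = 1,936 Ft

Mainline income levy:
  48,000 Ft × 8% = 3,840 Ft
  41,500 Ft × 12% = 4,980 Ft
  → 8,820 Ft

8,820 Ft > 1,936 Ft, so the mainline income levy governs.

8,820 Ft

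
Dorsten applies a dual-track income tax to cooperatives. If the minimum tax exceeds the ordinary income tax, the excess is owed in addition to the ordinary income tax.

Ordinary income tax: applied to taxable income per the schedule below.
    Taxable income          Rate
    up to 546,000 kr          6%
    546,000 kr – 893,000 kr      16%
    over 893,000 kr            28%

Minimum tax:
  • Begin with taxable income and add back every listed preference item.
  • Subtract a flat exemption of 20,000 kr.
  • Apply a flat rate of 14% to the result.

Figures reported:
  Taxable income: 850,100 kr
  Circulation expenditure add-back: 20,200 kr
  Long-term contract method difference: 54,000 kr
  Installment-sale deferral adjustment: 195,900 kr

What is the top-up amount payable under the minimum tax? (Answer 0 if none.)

72,612 kr

Ordinary income tax:
  546,000 kr × 6% = 32,760 kr
  304,100 kr × 16% = 48,656 kr
  → 81,416 kr

Minimum tax:
  Adjusted income: 850,100 kr + 20,200 kr + 54,000 kr + 195,900 kr = 1,120,200 kr
  Less exemption 20,000 kr → base 1,100,200 kr
  1,100,200 kr × 14% = 154,028 kr

Excess of minimum tax over ordinary income tax: 154,028 kr − 81,416 kr = 72,612 kr.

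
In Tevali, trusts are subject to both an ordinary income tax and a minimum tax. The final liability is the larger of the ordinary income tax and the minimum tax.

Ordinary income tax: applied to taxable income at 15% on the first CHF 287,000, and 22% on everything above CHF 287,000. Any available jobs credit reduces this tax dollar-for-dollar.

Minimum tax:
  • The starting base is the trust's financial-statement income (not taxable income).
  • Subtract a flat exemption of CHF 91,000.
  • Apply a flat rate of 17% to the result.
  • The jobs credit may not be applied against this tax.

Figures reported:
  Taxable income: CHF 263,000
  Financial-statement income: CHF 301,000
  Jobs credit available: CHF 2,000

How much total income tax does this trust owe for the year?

CHF 37,450

Minimum tax:
  Base (financial-statement income): CHF 301,000
  Less exemption CHF 91,000 → base CHF 210,000
  CHF 210,000 × 17% = CHF 35,700

Ordinary income tax:
  CHF 263,000 × 15% = CHF 39,450
  Less jobs credit CHF 2,000 → CHF 37,450

CHF 37,450 > CHF 35,700, so the ordinary income tax governs.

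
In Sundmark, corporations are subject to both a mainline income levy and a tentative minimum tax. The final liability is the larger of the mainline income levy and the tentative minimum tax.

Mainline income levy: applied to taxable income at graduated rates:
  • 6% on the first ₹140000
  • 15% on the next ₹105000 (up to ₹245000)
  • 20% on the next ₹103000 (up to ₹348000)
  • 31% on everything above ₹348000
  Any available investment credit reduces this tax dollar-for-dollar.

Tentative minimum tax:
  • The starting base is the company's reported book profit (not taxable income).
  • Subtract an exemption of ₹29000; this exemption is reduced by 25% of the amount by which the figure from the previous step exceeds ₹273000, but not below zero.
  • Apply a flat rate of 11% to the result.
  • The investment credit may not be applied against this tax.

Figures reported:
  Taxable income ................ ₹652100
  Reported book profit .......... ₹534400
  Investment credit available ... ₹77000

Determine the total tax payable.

₹62021

Mainline income levy:
  ₹140000 × 6% = ₹8400
  ₹105000 × 15% = ₹15750
  ₹103000 × 20% = ₹20600
  ₹304100 × 31% = ₹94271
  → ₹139021
  Less investment credit ₹77000 → ₹62021

Tentative minimum tax:
  Base (reported book profit): ₹534400
  Exemption: 25% × (₹534400 − ₹273000) = ₹65350 ≥ ₹29000, so the exemption is fully phased out
  Base: ₹534400 − ₹0 = ₹534400
  ₹534400 × 11% = ₹58784

₹62021 > ₹58784, so the mainline income levy governs.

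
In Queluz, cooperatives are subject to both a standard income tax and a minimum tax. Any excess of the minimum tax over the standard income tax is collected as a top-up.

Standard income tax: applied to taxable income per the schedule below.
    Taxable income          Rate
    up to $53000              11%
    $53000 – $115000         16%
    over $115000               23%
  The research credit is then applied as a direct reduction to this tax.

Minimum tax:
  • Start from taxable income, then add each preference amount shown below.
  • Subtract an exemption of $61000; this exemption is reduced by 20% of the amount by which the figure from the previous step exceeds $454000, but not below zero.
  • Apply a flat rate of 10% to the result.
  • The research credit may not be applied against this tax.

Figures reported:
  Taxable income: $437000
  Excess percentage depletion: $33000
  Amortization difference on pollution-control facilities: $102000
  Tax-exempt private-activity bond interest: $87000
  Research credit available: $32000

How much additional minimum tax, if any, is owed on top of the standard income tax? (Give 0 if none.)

$6090

Standard income tax:
  $53000 × 11% = $5830
  $62000 × 16% = $9920
  $322000 × 23% = $74060
  → $89810
  Less research credit $32000 → $57810

Minimum tax:
  Adjusted income: $437000 + $33000 + $102000 + $87000 = $659000
  Exemption: $61000 − 20% × ($659000 − $454000) = $61000 − $41000 = $20000
  Base: $659000 − $20000 = $639000
  $639000 × 10% = $63900

Excess of minimum tax over standard income tax: $63900 − $57810 = $6090.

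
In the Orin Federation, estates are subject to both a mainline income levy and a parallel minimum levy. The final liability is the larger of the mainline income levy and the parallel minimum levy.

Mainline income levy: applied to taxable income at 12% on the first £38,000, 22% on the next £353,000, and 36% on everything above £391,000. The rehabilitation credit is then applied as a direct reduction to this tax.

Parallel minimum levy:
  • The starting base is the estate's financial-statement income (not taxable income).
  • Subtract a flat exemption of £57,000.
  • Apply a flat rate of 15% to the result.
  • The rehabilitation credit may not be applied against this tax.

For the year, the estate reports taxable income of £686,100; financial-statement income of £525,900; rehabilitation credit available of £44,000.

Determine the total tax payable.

Parallel minimum levy:
  Base (financial-statement income): £525,900
  Less exemption £57,000 → base £468,900
  £468,900 × 15% = £70,335

Mainline income levy:
  £38,000 × 12% = £4,560
  £353,000 × 22% = £77,660
  £295,100 × 36% = £106,236
  → £188,456
  Less rehabilitation credit £44,000 → £144,456

£144,456 > £70,335, so the mainline income levy governs.

£144,456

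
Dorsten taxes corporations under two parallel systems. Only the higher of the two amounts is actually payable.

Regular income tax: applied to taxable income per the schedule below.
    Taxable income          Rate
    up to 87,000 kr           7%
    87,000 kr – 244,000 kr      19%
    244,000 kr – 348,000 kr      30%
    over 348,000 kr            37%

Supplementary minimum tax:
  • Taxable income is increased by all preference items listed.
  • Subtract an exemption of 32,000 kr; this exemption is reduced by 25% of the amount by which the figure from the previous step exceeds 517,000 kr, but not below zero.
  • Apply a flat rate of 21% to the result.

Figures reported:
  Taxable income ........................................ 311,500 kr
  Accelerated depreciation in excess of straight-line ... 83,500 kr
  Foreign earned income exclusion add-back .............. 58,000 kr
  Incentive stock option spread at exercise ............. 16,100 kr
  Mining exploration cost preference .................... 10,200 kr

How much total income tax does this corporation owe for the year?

Regular income tax:
  87,000 kr × 7% = 6,090 kr
  157,000 kr × 19% = 29,830 kr
  67,500 kr × 30% = 20,250 kr
  → 56,170 kr

Supplementary minimum tax:
  Adjusted income: 311,500 kr + 83,500 kr + 58,000 kr + 16,100 kr + 10,200 kr = 479,300 kr
  Exemption: 479,300 kr ≤ 517,000 kr, so full 32,000 kr applies
  Base: 479,300 kr − 32,000 kr = 447,300 kr
  447,300 kr × 21% = 93,933 kr

93,933 kr > 56,170 kr, so the supplementary minimum tax is the binding amount.

93,933 kr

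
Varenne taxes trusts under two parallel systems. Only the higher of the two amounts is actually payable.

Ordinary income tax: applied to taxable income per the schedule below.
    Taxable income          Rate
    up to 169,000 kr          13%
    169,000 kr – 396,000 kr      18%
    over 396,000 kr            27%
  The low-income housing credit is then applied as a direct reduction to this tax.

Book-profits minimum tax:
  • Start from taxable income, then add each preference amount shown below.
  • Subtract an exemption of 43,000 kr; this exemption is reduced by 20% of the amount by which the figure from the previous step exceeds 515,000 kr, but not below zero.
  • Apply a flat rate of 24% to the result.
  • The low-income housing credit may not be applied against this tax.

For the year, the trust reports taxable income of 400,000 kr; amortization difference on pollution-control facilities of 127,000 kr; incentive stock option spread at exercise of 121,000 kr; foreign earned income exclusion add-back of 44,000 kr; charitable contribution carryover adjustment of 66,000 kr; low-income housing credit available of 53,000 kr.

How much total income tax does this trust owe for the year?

181,920 kr

Ordinary income tax:
  169,000 kr × 13% = 21,970 kr
  227,000 kr × 18% = 40,860 kr
  4,000 kr × 27% = 1,080 kr
  → 63,910 kr
  Less low-income housing credit 53,000 kr → 10,910 kr

Book-profits minimum tax:
  Adjusted income: 400,000 kr + 127,000 kr + 121,000 kr + 44,000 kr + 66,000 kr = 758,000 kr
  Exemption: 20% × (758,000 kr − 515,000 kr) = 48,600 kr ≥ 43,000 kr, so the exemption is fully phased out
  Base: 758,000 kr − 0 kr = 758,000 kr
  758,000 kr × 24% = 181,920 kr

181,920 kr > 10,910 kr, so the book-profits minimum tax is the binding amount.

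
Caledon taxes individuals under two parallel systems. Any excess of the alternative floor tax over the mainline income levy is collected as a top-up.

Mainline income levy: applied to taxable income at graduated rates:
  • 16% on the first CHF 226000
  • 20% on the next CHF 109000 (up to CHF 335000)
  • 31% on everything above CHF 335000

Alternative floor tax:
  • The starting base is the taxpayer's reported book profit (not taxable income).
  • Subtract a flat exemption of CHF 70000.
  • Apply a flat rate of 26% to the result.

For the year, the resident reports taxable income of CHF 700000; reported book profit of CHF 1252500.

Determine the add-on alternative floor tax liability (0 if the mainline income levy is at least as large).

Alternative floor tax:
  Base (reported book profit): CHF 1252500
  Less exemption CHF 70000 → base CHF 1182500
  CHF 1182500 × 26% = CHF 307450

Mainline income levy:
  CHF 226000 × 16% = CHF 36160
  CHF 109000 × 20% = CHF 21800
  CHF 365000 × 31% = CHF 113150
  → CHF 171110

Excess of alternative floor tax over mainline income levy: CHF 307450 − CHF 171110 = CHF 136340.

CHF 136340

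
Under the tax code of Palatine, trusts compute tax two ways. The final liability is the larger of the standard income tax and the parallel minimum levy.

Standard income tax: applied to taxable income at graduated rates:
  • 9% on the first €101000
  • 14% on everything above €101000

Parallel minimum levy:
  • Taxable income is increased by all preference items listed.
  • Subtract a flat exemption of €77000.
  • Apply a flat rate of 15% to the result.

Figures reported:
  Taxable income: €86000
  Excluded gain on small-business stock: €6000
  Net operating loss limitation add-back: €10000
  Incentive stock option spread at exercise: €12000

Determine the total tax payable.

€7740

Standard income tax:
  €86000 × 9% = €7740

Parallel minimum levy:
  Adjusted income: €86000 + €6000 + €10000 + €12000 = €114000
  Less exemption €77000 → base €37000
  €37000 × 15% = €5550

€7740 > €5550, so the standard income tax governs.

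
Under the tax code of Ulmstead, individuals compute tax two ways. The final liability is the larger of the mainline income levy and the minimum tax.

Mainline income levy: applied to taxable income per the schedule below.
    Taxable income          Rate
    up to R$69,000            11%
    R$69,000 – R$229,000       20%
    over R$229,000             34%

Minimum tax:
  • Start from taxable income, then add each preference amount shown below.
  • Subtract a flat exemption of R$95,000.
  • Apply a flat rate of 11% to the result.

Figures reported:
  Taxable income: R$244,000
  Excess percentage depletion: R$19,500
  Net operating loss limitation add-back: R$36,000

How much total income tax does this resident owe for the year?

Mainline income levy:
  R$69,000 × 11% = R$7,590
  R$160,000 × 20% = R$32,000
  R$15,000 × 34% = R$5,100
  → R$44,690

Minimum tax:
  Adjusted income: R$244,000 + R$19,500 + R$36,000 = R$299,500
  Less exemption R$95,000 → base R$204,500
  R$204,500 × 11% = R$22,495

R$44,690 > R$22,495, so the mainline income levy governs.

R$44,690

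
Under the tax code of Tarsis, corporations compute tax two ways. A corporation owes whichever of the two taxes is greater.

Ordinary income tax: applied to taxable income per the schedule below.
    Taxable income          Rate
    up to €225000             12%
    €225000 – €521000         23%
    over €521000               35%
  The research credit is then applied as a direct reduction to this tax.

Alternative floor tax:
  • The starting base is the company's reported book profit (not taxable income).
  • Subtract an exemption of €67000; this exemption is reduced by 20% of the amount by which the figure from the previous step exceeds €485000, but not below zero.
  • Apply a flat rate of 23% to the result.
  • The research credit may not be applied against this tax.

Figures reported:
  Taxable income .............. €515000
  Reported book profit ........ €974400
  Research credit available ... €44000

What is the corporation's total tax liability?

€224112

Ordinary income tax:
  €225000 × 12% = €27000
  €290000 × 23% = €66700
  → €93700
  Less research credit €44000 → €49700

Alternative floor tax:
  Base (reported book profit): €974400
  Exemption: 20% × (€974400 − €485000) = €97880 ≥ €67000, so the exemption is fully phased out
  Base: €974400 − €0 = €974400
  €974400 × 23% = €224112

€224112 > €49700, so the alternative floor tax is the binding amount.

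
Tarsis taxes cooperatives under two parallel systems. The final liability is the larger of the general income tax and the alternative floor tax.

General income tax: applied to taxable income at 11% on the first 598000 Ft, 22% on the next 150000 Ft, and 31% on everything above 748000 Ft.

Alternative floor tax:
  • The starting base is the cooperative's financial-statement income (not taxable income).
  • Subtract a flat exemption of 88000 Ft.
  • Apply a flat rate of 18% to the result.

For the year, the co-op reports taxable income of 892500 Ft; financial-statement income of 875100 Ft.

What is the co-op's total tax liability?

143575 Ft

General income tax:
  598000 Ft × 11% = 65780 Ft
  150000 Ft × 22% = 33000 Ft
  144500 Ft × 31% = 44795 Ft
  → 143575 Ft

Alternative floor tax:
  Base (financial-statement income): 875100 Ft
  Less exemption 88000 Ft → base 787100 Ft
  787100 Ft × 18% = 141678 Ft

143575 Ft > 141678 Ft, so the general income tax governs.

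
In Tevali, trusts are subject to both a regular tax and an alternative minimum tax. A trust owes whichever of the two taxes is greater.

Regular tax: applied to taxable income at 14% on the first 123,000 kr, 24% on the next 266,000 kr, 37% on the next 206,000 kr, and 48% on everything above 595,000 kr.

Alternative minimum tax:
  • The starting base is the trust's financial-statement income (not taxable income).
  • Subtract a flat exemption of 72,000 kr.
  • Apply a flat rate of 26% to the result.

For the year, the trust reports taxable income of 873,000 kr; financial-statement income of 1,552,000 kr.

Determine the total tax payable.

384,800 kr

Alternative minimum tax:
  Base (financial-statement income): 1,552,000 kr
  Less exemption 72,000 kr → base 1,480,000 kr
  1,480,000 kr × 26% = 384,800 kr

Regular tax:
  123,000 kr × 14% = 17,220 kr
  266,000 kr × 24% = 63,840 kr
  206,000 kr × 37% = 76,220 kr
  278,000 kr × 48% = 133,440 kr
  → 290,720 kr

384,800 kr > 290,720 kr, so the alternative minimum tax is the binding amount.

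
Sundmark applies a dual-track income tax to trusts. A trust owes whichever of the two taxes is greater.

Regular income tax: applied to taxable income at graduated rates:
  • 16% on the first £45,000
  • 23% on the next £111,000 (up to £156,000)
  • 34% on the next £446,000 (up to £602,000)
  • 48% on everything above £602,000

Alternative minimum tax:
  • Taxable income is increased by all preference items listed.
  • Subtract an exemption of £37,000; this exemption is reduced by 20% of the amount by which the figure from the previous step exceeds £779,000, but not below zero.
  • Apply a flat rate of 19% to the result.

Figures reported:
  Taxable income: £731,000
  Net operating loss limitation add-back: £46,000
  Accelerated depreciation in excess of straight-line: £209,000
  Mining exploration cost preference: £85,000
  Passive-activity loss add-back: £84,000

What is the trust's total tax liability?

Alternative minimum tax:
  Adjusted income: £731,000 + £46,000 + £209,000 + £85,000 + £84,000 = £1,155,000
  Exemption: 20% × (£1,155,000 − £779,000) = £75,200 ≥ £37,000, so the exemption is fully phased out
  Base: £1,155,000 − £0 = £1,155,000
  £1,155,000 × 19% = £219,450

Regular income tax:
  £45,000 × 16% = £7,200
  £111,000 × 23% = £25,530
  £446,000 × 34% = £151,640
  £129,000 × 48% = £61,920
  → £246,290

£246,290 > £219,450, so the regular income tax governs.

£246,290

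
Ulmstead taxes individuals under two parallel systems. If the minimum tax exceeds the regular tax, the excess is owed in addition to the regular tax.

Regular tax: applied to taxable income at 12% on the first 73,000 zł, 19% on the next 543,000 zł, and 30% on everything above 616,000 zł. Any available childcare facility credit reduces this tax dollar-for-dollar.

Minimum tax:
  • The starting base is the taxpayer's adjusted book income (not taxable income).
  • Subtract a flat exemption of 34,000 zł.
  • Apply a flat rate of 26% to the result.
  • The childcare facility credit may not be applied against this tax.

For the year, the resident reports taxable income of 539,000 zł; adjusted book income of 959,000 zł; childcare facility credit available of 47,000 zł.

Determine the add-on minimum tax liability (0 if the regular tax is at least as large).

Minimum tax:
  Base (adjusted book income): 959,000 zł
  Less exemption 34,000 zł → base 925,000 zł
  925,000 zł × 26% = 240,500 zł

Regular tax:
  73,000 zł × 12% = 8,760 zł
  466,000 zł × 19% = 88,540 zł
  → 97,300 zł
  Less childcare facility credit 47,000 zł → 50,300 zł

Excess of minimum tax over regular tax: 240,500 zł − 50,300 zł = 190,200 zł.

190,200 zł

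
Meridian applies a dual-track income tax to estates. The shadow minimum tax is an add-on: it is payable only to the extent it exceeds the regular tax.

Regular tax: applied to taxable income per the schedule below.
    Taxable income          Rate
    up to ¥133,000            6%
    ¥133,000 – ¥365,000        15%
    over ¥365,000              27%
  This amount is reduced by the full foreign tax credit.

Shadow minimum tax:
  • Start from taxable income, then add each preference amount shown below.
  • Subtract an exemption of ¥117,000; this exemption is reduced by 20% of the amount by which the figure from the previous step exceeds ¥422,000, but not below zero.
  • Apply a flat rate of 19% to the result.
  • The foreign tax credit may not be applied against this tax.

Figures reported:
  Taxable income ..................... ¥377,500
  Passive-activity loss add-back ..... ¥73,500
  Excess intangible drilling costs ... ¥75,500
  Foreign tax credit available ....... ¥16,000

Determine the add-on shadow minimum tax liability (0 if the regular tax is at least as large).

Shadow minimum tax:
  Adjusted income: ¥377,500 + ¥73,500 + ¥75,500 = ¥526,500
  Exemption: ¥117,000 − 20% × (¥526,500 − ¥422,000) = ¥117,000 − ¥20,900 = ¥96,100
  Base: ¥526,500 − ¥96,100 = ¥430,400
  ¥430,400 × 19% = ¥81,776

Regular tax:
  ¥133,000 × 6% = ¥7,980
  ¥232,000 × 15% = ¥34,800
  ¥12,500 × 27% = ¥3,375
  → ¥46,155
  Less foreign tax credit ¥16,000 → ¥30,155

Excess of shadow minimum tax over regular tax: ¥81,776 − ¥30,155 = ¥51,621.

¥51,621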